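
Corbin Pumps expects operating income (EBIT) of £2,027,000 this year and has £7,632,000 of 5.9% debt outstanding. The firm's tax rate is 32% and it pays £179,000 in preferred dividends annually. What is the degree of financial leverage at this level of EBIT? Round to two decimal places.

Annual interest charges come to £450,288.00.
Pre-tax preferred-dividend burden = £179,000 ÷ (1 − 0.32) = £263,235.29.
DFL = EBIT ÷ [EBIT − I − D_p/(1−t)] = £2,027,000 ÷ [£2,027,000 − £450,288.00 − £263,235.29] = £2,027,000 ÷ £1,313,476.71 = 1.5432.

1.54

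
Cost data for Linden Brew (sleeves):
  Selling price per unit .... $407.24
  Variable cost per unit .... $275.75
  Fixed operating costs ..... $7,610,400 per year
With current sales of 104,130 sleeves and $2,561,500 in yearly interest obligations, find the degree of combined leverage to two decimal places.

3.89

At 104,130 units, contribution = 104,130 × $131.49 = $13,692,053.70.
Subtracting fixed costs: EBIT = $13,692,053.70 − $7,610,400 = $6,081,653.70. Interest = $2,561,500.00, so EBIT − I = $3,520,153.70.
Degree of total leverage = total CM / (EBIT − interest) = $13,692,053.70 / $3,520,153.70 = 3.8896.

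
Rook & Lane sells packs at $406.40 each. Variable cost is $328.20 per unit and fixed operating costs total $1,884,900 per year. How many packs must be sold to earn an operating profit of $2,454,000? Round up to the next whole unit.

55,485 packs

Unit CM = price − variable cost = $406.40 − $328.20 = $78.20.
Required volume = (fixed costs + target profit) ÷ CM = ($1,884,900 + $2,454,000) ÷ $78.20 = 55,484.65, so 55,485 packs.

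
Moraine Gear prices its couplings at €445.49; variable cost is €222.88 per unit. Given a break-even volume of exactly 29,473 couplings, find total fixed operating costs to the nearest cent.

Each unit contributes €445.49 − €222.88 = €222.61.
Since BE = FC / CM, FC = 29,473 × €222.61 = €6,560,984.53.

€6,560,984.53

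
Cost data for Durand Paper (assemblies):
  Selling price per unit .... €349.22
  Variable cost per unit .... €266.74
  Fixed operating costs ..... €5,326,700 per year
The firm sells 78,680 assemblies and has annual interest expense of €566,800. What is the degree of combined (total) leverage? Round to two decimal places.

10.89

Total contribution margin = 78,680 × €82.48 = €6,489,526.40.
Subtracting fixed costs: EBIT = €6,489,526.40 − €5,326,700 = €1,162,826.40. Interest = €566,800.00.
DOL = €6,489,526.40 ÷ €1,162,826.40 = 5.5808; DFL = €1,162,826.40 ÷ €596,026.40 = 1.9510.
Combined leverage = 5.5808 × 1.9510 = 10.8881.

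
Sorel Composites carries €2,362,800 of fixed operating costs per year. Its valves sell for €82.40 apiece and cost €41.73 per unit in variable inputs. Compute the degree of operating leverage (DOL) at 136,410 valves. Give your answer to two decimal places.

At 136,410 units, contribution = 136,410 × €40.67 = €5,547,794.70.
Subtracting fixed costs: EBIT = €5,547,794.70 − €2,362,800 = €3,184,994.70.
Degree of operating leverage = €5,547,794.70 / €3,184,994.70 = 1.7419.

1.74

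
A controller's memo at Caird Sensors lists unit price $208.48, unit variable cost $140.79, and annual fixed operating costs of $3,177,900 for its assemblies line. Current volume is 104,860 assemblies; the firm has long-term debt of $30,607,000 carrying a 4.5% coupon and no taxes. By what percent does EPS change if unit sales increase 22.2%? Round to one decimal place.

+62.0%

Contribution at this volume is 104,860 × $67.69 = $7,097,973.40.
Subtracting fixed costs: EBIT = $7,097,973.40 − $3,177,900 = $3,920,073.40.
After interest of $1,377,315.00, pre-tax earnings = $2,542,758.40.
DCL = total CM / (EBIT − I) = $7,097,973.40 / $2,542,758.40 = 2.7914.
%ΔEPS = DCL × %ΔSales = 2.7914 × +22.2% = +62.0%.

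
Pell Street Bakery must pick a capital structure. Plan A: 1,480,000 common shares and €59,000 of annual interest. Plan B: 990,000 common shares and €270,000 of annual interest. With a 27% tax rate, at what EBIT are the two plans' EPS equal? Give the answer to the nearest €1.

At indifference, (EBIT − 59,000)(1 − t)/1,480,000 = (EBIT − 270,000)(1 − t)/990,000.
The (1 − t) factor cancels: (EBIT − 59,000) × 990,000 = (EBIT − 270,000) × 1,480,000.
EBIT × (1,480,000 − 990,000) = 270,000 × 1,480,000 − 59,000 × 990,000 = 341,190,000,000, so EBIT = 341,190,000,000 ÷ 490,000 = 696,306.12.

€696,306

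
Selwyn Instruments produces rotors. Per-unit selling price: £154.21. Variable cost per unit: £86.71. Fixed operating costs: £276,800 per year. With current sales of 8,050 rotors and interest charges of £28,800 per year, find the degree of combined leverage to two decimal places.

Total contribution margin = 8,050 × £67.50 = £543,375.00.
EBIT = £543,375.00 − £276,800 = £266,575.00. Interest = £28,800.00, so EBIT − I = £237,775.00.
DCL = contribution ÷ (EBIT − I) = £543,375.00 ÷ £237,775.00 = 2.2852.

2.29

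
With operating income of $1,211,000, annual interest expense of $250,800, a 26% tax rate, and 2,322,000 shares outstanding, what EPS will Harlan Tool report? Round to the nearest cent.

Interest = $250,800.00, so EBT = $1,211,000 − $250,800.00 = $960,200.00.
After tax at 26%: net income = $960,200.00 × 0.74 = $710,548.00.
EPS = $710,548.00 ÷ 2,322,000 = $0.31.

$0.31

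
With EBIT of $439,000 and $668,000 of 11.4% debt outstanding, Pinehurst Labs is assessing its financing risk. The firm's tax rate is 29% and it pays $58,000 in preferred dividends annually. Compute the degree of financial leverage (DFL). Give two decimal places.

1.56

Interest = $76,152.00.
Pre-tax preferred-dividend burden = $58,000 ÷ (1 − 0.29) = $81,690.14.
DFL = EBIT ÷ [EBIT − I − D_p/(1−t)] = $439,000 ÷ [$439,000 − $76,152.00 − $81,690.14] = $439,000 ÷ $281,157.86 = 1.5614.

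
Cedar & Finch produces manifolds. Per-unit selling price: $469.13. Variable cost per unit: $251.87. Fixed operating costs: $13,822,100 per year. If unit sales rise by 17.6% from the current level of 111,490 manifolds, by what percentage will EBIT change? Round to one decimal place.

Total contribution margin = 111,490 × $217.26 = $24,222,317.40.
Subtracting fixed costs: EBIT = $24,222,317.40 − $13,822,100 = $10,400,217.40.
Degree of operating leverage = $24,222,317.40 / $10,400,217.40 = 2.3290.
So EBIT moves 2.3290 × (+17.6%) = +41.0%.

+41.0%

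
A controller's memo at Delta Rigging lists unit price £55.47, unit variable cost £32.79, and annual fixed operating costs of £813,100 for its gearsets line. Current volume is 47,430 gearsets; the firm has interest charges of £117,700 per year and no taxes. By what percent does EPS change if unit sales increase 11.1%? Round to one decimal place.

+82.4%

Contribution at this volume is 47,430 × £22.68 = £1,075,712.40.
Operating income = contribution − fixed costs = £1,075,712.40 − £813,100 = £262,612.40.
Interest = £117,700.00, so EBIT − I = £144,912.40.
Degree of combined leverage = contribution ÷ (EBIT − I) = £1,075,712.40 ÷ £144,912.40 = 7.4232.
%ΔEPS = DCL × %ΔSales = 7.4232 × +11.1% = +82.4%.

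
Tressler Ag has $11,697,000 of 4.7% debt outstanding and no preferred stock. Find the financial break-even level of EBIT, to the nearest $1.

$549,759

Annual interest = 4.7% × $11,697,000 = $549,759.00.
Without preferred stock the financial break-even is simply EBIT = interest = $549,759.00.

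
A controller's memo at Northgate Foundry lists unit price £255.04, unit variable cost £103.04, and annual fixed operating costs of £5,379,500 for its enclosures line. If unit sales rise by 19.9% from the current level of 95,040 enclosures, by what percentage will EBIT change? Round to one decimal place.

+31.7%

At 95,040 units, contribution = 95,040 × £152.00 = £14,446,080.00.
EBIT = £14,446,080.00 − £5,379,500 = £9,066,580.00.
DOL = contribution ÷ EBIT = £14,446,080.00 ÷ £9,066,580.00 = 1.5933.
Operating income changes by 1.5933 × +19.9% = +31.7%.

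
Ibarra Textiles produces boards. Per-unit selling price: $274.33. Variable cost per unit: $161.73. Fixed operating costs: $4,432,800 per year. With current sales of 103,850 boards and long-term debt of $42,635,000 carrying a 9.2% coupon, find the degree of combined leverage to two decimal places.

3.50

At 103,850 units, contribution = 103,850 × $112.60 = $11,693,510.00.
Operating income = contribution − fixed costs = $11,693,510.00 − $4,432,800 = $7,260,710.00. Interest = $3,922,420.00, so EBIT − I = $3,338,290.00.
Degree of total leverage = total CM / (EBIT − interest) = $11,693,510.00 / $3,338,290.00 = 3.5028.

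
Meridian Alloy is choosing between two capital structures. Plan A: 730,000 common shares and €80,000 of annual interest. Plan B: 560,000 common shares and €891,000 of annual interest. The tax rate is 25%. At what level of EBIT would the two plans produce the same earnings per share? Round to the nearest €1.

€3,562,529

Set EPS_A = EPS_B: (EBIT − €80,000)(1 − 0.25) ÷ 730,000 = (EBIT − €891,000)(1 − 0.25) ÷ 560,000.
The (1 − t) factor cancels: (EBIT − 80,000) × 560,000 = (EBIT − 891,000) × 730,000.
EBIT × (730,000 − 560,000) = 891,000 × 730,000 − 80,000 × 560,000 = 605,630,000,000, so EBIT = 605,630,000,000 ÷ 170,000 = 3,562,529.41.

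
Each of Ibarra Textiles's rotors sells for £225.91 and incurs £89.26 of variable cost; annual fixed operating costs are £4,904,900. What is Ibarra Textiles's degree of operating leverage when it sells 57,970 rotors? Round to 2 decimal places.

Contribution at this volume is 57,970 × £136.65 = £7,921,600.50.
Operating income = contribution − fixed costs = £7,921,600.50 − £4,904,900 = £3,016,700.50.
DOL = contribution ÷ EBIT = £7,921,600.50 ÷ £3,016,700.50 = 2.6259.

2.63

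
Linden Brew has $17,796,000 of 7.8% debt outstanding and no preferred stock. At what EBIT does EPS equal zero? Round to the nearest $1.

$1,388,088

Annual interest = 7.8% × $17,796,000 = $1,388,088.00.
Without preferred stock the financial break-even is simply EBIT = interest = $1,388,088.00.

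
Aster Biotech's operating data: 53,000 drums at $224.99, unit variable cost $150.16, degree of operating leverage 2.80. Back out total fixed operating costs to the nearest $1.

$2,549,565

Total contribution margin = 53,000 × $74.83 = $3,965,990.00.
DOL = contribution / EBIT, so EBIT = $3,965,990.00 / 2.80 = $1,416,425.00.
And FC = contribution − EBIT = $3,965,990.00 − $1,416,425.00 = $2,549,565.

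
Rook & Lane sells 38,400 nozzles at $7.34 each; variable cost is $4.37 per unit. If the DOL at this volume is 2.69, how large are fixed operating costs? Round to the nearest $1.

At 38,400 units, contribution = 38,400 × $2.97 = $114,048.00.
Since DOL = CM ÷ EBIT, EBIT = $114,048.00 ÷ 2.69 = $42,397.03.
And FC = contribution − EBIT = $114,048.00 − $42,397.03 = $71,651.

$71,651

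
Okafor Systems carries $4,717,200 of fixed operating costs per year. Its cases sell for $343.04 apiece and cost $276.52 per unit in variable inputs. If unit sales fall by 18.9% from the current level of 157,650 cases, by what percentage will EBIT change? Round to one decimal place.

-34.4%

Contribution at this volume is 157,650 × $66.52 = $10,486,878.00.
EBIT = $10,486,878.00 − $4,717,200 = $5,769,678.00.
Degree of operating leverage = $10,486,878.00 / $5,769,678.00 = 1.8176.
Operating income changes by 1.8176 × -18.9% = -34.4%.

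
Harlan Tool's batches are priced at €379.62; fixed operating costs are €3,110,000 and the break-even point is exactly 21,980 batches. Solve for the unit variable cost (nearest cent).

€238.13

Contribution per unit must be FC / Q = €3,110,000 / 21,980 = €141.4923.
Hence VC = price − CM = €379.62 − €141.4923 = €238.13.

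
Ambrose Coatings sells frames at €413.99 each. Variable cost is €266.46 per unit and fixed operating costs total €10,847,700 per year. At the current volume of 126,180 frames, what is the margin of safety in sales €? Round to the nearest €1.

Each unit contributes €413.99 − €266.46 = €147.53. Break-even units = €10,847,700 ÷ €147.53 = 73,528.77; break-even revenue = 73,528.77 × €413.99 = €30,440,177.07.
Actual sales revenue = 126,180 × €413.99 = €52,237,258.20.
Margin of safety = €52,237,258.20 − €30,440,177.07 = €21,797,081.

€21,797,081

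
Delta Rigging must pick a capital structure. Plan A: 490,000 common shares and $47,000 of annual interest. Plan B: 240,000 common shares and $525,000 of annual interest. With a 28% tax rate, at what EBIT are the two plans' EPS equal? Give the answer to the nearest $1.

At indifference, (EBIT − 47,000)(1 − t)/490,000 = (EBIT − 525,000)(1 − t)/240,000.
The (1 − t) factor cancels: (EBIT − 47,000) × 240,000 = (EBIT − 525,000) × 490,000.
Solving, EBIT = (525,000·490,000 − 47,000·240,000) / (490,000 − 240,000) = 245,970,000,000 / 250,000 = 983,880.00.

$983,880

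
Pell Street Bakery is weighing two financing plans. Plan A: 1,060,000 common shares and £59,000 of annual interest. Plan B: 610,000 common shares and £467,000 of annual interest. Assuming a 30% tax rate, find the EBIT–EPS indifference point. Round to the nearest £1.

£1,020,067

Set EPS_A = EPS_B: (EBIT − £59,000)(1 − 0.30) ÷ 1,060,000 = (EBIT − £467,000)(1 − 0.30) ÷ 610,000.
Cancelling (1 − t) and cross-multiplying: 610,000·(EBIT − 59,000) = 1,060,000·(EBIT − 467,000).
EBIT × (1,060,000 − 610,000) = 467,000 × 1,060,000 − 59,000 × 610,000 = 459,030,000,000, so EBIT = 459,030,000,000 ÷ 450,000 = 1,020,066.67.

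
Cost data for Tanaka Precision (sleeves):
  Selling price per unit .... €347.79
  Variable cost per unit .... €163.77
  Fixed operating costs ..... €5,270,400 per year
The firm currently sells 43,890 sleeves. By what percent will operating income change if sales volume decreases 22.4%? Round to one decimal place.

At 43,890 units, contribution = 43,890 × €184.02 = €8,076,637.80.
Operating income = contribution − fixed costs = €8,076,637.80 − €5,270,400 = €2,806,237.80.
Degree of operating leverage = €8,076,637.80 / €2,806,237.80 = 2.8781.
Operating income changes by 2.8781 × -22.4% = -64.5%.

-64.5%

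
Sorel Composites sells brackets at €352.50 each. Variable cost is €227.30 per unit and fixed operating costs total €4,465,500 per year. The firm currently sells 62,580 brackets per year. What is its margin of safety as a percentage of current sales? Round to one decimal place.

Contribution margin per unit = €352.50 − €227.30 = €125.20. Break-even units = €4,465,500 ÷ €125.20 = 35,666.93; break-even revenue = 35,666.93 × €352.50 = €12,572,593.85.
Actual sales revenue = 62,580 × €352.50 = €22,059,450.00.
Margin of safety = (€22,059,450.00 − €12,572,593.85) ÷ €22,059,450.00 = 43.0%.

43.0%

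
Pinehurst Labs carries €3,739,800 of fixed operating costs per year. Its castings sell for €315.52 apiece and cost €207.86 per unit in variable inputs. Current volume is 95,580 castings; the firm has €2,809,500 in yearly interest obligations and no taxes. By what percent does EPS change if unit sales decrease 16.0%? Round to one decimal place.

Contribution at this volume is 95,580 × €107.66 = €10,290,142.80.
Subtracting fixed costs: EBIT = €10,290,142.80 − €3,739,800 = €6,550,342.80.
Interest = €2,809,500.00, so EBIT − I = €3,740,842.80.
Degree of combined leverage = contribution ÷ (EBIT − I) = €10,290,142.80 ÷ €3,740,842.80 = 2.7508.
%ΔEPS = DCL × %ΔSales = 2.7508 × -16.0% = -44.0%.

-44.0%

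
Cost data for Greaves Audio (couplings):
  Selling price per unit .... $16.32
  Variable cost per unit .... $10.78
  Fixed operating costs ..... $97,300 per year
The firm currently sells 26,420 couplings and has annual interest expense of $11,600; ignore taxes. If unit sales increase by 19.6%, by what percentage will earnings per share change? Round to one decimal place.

At 26,420 units, contribution = 26,420 × $5.54 = $146,366.80.
EBIT = $146,366.80 − $97,300 = $49,066.80.
After interest of $11,600.00, pre-tax earnings = $37,466.80.
Degree of combined leverage = contribution ÷ (EBIT − I) = $146,366.80 ÷ $37,466.80 = 3.9066.
%ΔEPS = DCL × %ΔSales = 3.9066 × +19.6% = +76.6%.

+76.6%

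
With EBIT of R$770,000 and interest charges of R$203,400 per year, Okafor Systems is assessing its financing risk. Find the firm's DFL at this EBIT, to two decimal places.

1.36

Annual interest charges come to R$203,400.00.
Degree of financial leverage = EBIT / (EBIT − interest) = R$770,000 / R$566,600.00 = 1.3590.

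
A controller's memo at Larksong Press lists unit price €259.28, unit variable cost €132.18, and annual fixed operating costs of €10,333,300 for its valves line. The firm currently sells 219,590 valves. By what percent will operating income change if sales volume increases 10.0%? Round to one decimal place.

Total contribution margin = 219,590 × €127.10 = €27,909,889.00.
EBIT = €27,909,889.00 − €10,333,300 = €17,576,589.00.
DOL = contribution ÷ EBIT = €27,909,889.00 ÷ €17,576,589.00 = 1.5879.
Operating income changes by 1.5879 × +10.0% = +15.9%.

+15.9%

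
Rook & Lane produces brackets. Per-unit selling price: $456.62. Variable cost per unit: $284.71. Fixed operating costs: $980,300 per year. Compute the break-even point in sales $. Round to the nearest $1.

$2,603,831

Contribution margin per unit = $456.62 − $284.71 = $171.91, a CM ratio of $171.91 ÷ $456.62 = 0.3765.
Break-even sales = FC ÷ CM ratio = $980,300 × $456.62 / $171.91 = $2,603,831.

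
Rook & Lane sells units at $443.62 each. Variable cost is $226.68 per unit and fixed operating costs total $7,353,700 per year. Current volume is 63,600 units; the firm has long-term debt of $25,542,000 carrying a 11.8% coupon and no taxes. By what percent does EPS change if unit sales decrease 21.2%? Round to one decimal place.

-85.3%

Total contribution margin = 63,600 × $216.94 = $13,797,384.00.
Subtracting fixed costs: EBIT = $13,797,384.00 − $7,353,700 = $6,443,684.00.
After interest of $3,013,956.00, pre-tax earnings = $3,429,728.00.
Degree of combined leverage = contribution ÷ (EBIT − I) = $13,797,384.00 ÷ $3,429,728.00 = 4.0229.
EPS therefore changes by 4.0229 × (-21.2%) = -85.3%.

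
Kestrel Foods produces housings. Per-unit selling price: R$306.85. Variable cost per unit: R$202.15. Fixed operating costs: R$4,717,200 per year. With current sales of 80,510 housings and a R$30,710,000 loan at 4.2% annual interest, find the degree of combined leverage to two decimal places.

At 80,510 units, contribution = 80,510 × R$104.70 = R$8,429,397.00.
Subtracting fixed costs: EBIT = R$8,429,397.00 − R$4,717,200 = R$3,712,197.00. Interest = R$1,289,820.00, so EBIT − I = R$2,422,377.00.
Degree of total leverage = total CM / (EBIT − interest) = R$8,429,397.00 / R$2,422,377.00 = 3.4798.

3.48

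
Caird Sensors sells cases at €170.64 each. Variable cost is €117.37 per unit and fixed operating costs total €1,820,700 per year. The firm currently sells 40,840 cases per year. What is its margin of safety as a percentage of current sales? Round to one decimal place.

Contribution margin per unit = €170.64 − €117.37 = €53.27. Break-even units = €1,820,700 ÷ €53.27 = 34,178.71; break-even revenue = 34,178.71 × €170.64 = €5,832,255.45.
Current sales = 40,840 × €170.64 = €6,968,937.60.
Margin of safety = (€6,968,937.60 − €5,832,255.45) ÷ €6,968,937.60 = 16.3%.

16.3%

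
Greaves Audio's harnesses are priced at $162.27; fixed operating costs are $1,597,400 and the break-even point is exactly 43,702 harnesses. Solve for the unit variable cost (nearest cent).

At break-even, FC = Q × (P − VC), so P − VC = $1,597,400 ÷ 43,702 = $36.5521.
Variable cost per unit = $162.27 − $36.5521 = $125.72.

$125.72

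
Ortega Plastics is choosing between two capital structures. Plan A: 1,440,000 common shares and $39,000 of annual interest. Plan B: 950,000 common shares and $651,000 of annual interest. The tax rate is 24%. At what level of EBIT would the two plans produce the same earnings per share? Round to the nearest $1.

Set EPS_A = EPS_B: (EBIT − $39,000)(1 − 0.24) ÷ 1,440,000 = (EBIT − $651,000)(1 − 0.24) ÷ 950,000.
Cancelling (1 − t) and cross-multiplying: 950,000·(EBIT − 39,000) = 1,440,000·(EBIT − 651,000).
EBIT × (1,440,000 − 950,000) = 651,000 × 1,440,000 − 39,000 × 950,000 = 900,390,000,000, so EBIT = 900,390,000,000 ÷ 490,000 = 1,837,530.61.

$1,837,531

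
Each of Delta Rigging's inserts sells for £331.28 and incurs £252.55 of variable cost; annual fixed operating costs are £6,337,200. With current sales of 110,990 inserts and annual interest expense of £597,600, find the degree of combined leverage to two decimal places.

4.85

At 110,990 units, contribution = 110,990 × £78.73 = £8,738,242.70.
Subtracting fixed costs: EBIT = £8,738,242.70 − £6,337,200 = £2,401,042.70. Interest = £597,600.00.
DOL = £8,738,242.70 ÷ £2,401,042.70 = 3.6394; DFL = £2,401,042.70 ÷ £1,803,442.70 = 1.3314.
DCL = DOL × DFL = 3.6394 × 1.3314 = 4.8455.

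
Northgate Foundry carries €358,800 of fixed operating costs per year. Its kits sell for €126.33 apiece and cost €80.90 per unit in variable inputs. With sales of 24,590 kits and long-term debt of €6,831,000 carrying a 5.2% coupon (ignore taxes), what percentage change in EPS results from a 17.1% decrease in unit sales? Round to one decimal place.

-47.4%

Total contribution margin = 24,590 × €45.43 = €1,117,123.70.
Operating income = contribution − fixed costs = €1,117,123.70 − €358,800 = €758,323.70.
Interest = €355,212.00, so EBIT − I = €403,111.70.
Degree of combined leverage = contribution ÷ (EBIT − I) = €1,117,123.70 ÷ €403,111.70 = 2.7713.
EPS therefore changes by 2.7713 × (-17.1%) = -47.4%.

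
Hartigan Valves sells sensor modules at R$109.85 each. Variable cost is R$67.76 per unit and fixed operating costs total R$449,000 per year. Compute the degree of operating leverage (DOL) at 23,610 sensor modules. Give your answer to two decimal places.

Total contribution margin = 23,610 × R$42.09 = R$993,744.90.
EBIT = R$993,744.90 − R$449,000 = R$544,744.90.
So DOL = total CM / EBIT = R$993,744.90 / R$544,744.90 = 1.8242.

1.82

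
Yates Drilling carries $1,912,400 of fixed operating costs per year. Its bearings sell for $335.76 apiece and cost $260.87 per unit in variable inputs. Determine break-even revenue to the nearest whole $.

CM per unit = $335.76 − $260.87 = $74.89; CM ratio = $74.89 / $335.76 = 0.2230.
Break-even revenue = fixed costs × price ÷ CM = $1,912,400 × $335.76 ÷ $74.89 = $8,574,008.

$8,574,008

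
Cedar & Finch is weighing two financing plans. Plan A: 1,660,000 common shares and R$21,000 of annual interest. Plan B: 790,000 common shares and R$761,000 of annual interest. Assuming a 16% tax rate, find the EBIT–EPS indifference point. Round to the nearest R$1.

At indifference, (EBIT − 21,000)(1 − t)/1,660,000 = (EBIT − 761,000)(1 − t)/790,000.
The (1 − t) factor cancels: (EBIT − 21,000) × 790,000 = (EBIT − 761,000) × 1,660,000.
EBIT × (1,660,000 − 790,000) = 761,000 × 1,660,000 − 21,000 × 790,000 = 1,246,670,000,000, so EBIT = 1,246,670,000,000 ÷ 870,000 = 1,432,954.02.

R$1,432,954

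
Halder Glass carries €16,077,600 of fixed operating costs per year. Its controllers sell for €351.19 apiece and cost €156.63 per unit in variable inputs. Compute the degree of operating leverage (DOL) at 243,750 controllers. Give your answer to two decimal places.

1.51

Total contribution margin = 243,750 × €194.56 = €47,424,000.00.
EBIT = €47,424,000.00 − €16,077,600 = €31,346,400.00.
DOL = contribution ÷ EBIT = €47,424,000.00 ÷ €31,346,400.00 = 1.5129.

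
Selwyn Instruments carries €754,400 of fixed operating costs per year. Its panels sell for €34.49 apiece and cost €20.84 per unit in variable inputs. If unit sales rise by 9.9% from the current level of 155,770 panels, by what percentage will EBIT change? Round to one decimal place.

At 155,770 units, contribution = 155,770 × €13.65 = €2,126,260.50.
Operating income = contribution − fixed costs = €2,126,260.50 − €754,400 = €1,371,860.50.
DOL = contribution ÷ EBIT = €2,126,260.50 ÷ €1,371,860.50 = 1.5499.
%ΔEBIT = DOL × %ΔSales = 1.5499 × +9.9% = +15.3%.

+15.3%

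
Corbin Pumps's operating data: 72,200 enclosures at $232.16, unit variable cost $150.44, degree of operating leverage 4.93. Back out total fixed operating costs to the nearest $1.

$4,703,392

At 72,200 units, contribution = 72,200 × $81.72 = $5,900,184.00.
DOL = contribution / EBIT, so EBIT = $5,900,184.00 / 4.93 = $1,196,791.89.
And FC = contribution − EBIT = $5,900,184.00 − $1,196,791.89 = $4,703,392.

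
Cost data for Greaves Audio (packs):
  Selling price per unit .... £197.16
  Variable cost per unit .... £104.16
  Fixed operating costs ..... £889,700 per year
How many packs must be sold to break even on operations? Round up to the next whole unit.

9,567 packs

Contribution margin per unit = £197.16 − £104.16 = £93.00.
Break-even Q = £889,700 / £93.00 = 9,566.67 → 9,567 packs.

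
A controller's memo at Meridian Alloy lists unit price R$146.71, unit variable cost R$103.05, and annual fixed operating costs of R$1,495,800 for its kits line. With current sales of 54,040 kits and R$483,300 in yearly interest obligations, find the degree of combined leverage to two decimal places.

Contribution at this volume is 54,040 × R$43.66 = R$2,359,386.40.
EBIT = R$2,359,386.40 − R$1,495,800 = R$863,586.40. Interest = R$483,300.00.
DOL = R$2,359,386.40 ÷ R$863,586.40 = 2.7321; DFL = R$863,586.40 ÷ R$380,286.40 = 2.2709.
Combined leverage = 2.7321 × 2.2709 = 6.2043.

6.20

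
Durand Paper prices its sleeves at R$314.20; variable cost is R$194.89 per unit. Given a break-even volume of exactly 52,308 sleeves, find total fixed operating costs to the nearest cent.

Contribution margin per unit = R$314.20 − R$194.89 = R$119.31.
Since BE = FC / CM, FC = 52,308 × R$119.31 = R$6,240,867.48.

R$6,240,867.48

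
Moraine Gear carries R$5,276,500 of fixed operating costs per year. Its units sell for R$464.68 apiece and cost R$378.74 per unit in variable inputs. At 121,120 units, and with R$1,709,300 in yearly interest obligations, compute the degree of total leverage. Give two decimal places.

Total contribution margin = 121,120 × R$85.94 = R$10,409,052.80.
Operating income = contribution − fixed costs = R$10,409,052.80 − R$5,276,500 = R$5,132,552.80. Interest = R$1,709,300.00, so EBIT − I = R$3,423,252.80.
Degree of total leverage = total CM / (EBIT − interest) = R$10,409,052.80 / R$3,423,252.80 = 3.0407.

3.04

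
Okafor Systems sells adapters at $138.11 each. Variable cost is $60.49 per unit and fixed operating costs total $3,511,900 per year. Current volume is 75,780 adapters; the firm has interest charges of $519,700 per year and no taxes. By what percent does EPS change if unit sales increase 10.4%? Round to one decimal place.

+33.1%

Contribution at this volume is 75,780 × $77.62 = $5,882,043.60.
Subtracting fixed costs: EBIT = $5,882,043.60 − $3,511,900 = $2,370,143.60.
Interest = $519,700.00, so EBIT − I = $1,850,443.60.
Degree of combined leverage = contribution ÷ (EBIT − I) = $5,882,043.60 ÷ $1,850,443.60 = 3.1787.
%ΔEPS = DCL × %ΔSales = 3.1787 × +10.4% = +33.1%.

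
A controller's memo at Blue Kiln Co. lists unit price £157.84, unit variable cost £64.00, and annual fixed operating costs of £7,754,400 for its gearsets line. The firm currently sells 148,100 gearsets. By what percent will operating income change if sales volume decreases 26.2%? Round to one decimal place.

Contribution at this volume is 148,100 × £93.84 = £13,897,704.00.
Operating income = contribution − fixed costs = £13,897,704.00 − £7,754,400 = £6,143,304.00.
So DOL = total CM / EBIT = £13,897,704.00 / £6,143,304.00 = 2.2623.
%ΔEBIT = DOL × %ΔSales = 2.2623 × -26.2% = -59.3%.

-59.3%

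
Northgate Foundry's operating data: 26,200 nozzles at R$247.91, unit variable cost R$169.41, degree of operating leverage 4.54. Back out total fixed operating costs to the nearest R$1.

R$1,603,682

At 26,200 units, contribution = 26,200 × R$78.50 = R$2,056,700.00.
Since DOL = CM ÷ EBIT, EBIT = R$2,056,700.00 ÷ 4.54 = R$453,017.62.
And FC = contribution − EBIT = R$2,056,700.00 − R$453,017.62 = R$1,603,682.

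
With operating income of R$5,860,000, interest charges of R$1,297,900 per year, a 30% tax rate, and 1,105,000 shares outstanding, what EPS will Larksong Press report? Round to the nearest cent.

R$2.89

Interest = R$1,297,900.00, so EBT = R$5,860,000 − R$1,297,900.00 = R$4,562,100.00.
After tax at 30%: net income = R$4,562,100.00 × 0.70 = R$3,193,470.00.
EPS = R$3,193,470.00 ÷ 1,105,000 = R$2.89.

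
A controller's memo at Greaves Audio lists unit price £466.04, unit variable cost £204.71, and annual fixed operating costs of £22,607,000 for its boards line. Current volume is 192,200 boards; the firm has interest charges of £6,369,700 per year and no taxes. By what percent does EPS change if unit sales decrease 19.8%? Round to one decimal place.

-46.8%

Total contribution margin = 192,200 × £261.33 = £50,227,626.00.
EBIT = £50,227,626.00 − £22,607,000 = £27,620,626.00.
Interest = £6,369,700.00, so EBIT − I = £21,250,926.00.
DCL = total CM / (EBIT − I) = £50,227,626.00 / £21,250,926.00 = 2.3635.
EPS therefore changes by 2.3635 × (-19.8%) = -46.8%.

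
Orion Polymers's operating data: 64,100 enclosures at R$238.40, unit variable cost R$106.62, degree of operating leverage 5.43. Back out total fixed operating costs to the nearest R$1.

R$6,891,463

Total contribution margin = 64,100 × R$131.78 = R$8,447,098.00.
DOL = contribution / EBIT, so EBIT = R$8,447,098.00 / 5.43 = R$1,555,634.99.
And FC = contribution − EBIT = R$8,447,098.00 − R$1,555,634.99 = R$6,891,463.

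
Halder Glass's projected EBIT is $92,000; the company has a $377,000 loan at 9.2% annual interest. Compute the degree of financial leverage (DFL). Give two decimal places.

1.61

Annual interest charges come to $34,684.00.
DFL = EBIT ÷ (EBIT − I) = $92,000 ÷ ($92,000 − $34,684.00) = $92,000 ÷ $57,316.00 = 1.6051.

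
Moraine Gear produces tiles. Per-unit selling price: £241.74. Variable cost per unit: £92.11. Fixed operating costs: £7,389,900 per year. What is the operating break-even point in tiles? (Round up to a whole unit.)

49,388 tiles

Each unit contributes £241.74 − £92.11 = £149.63.
Units to break even: £7,389,900 ÷ £149.63 = 49,387.82, rounded up to 49,388.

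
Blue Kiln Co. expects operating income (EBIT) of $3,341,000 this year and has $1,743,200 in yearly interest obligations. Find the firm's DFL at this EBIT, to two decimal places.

2.09

Interest = $1,743,200.00.
DFL = EBIT ÷ (EBIT − I) = $3,341,000 ÷ ($3,341,000 − $1,743,200.00) = $3,341,000 ÷ $1,597,800.00 = 2.0910.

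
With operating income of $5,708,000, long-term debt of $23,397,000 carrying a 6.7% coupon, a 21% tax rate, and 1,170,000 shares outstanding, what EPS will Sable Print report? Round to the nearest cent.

$2.80

Pre-tax income = $5,708,000 − $1,567,599.00 = $4,140,401.00.
Net income = $4,140,401.00 × (1 − 0.21) = $3,270,916.79.
EPS = $3,270,916.79 ÷ 1,170,000 = $2.80.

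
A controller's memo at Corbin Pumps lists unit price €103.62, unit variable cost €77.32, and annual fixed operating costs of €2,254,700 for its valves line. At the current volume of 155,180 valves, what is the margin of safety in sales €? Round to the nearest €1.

€7,196,405

Contribution margin per unit = €103.62 − €77.32 = €26.30. Break-even units = €2,254,700 ÷ €26.30 = 85,730.04; break-even revenue = 85,730.04 × €103.62 = €8,883,346.54.
Current sales = 155,180 × €103.62 = €16,079,751.60.
Margin of safety = €16,079,751.60 − €8,883,346.54 = €7,196,405.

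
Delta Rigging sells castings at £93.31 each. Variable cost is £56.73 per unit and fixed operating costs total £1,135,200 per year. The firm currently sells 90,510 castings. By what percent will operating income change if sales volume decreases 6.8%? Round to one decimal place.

At 90,510 units, contribution = 90,510 × £36.58 = £3,310,855.80.
Operating income = contribution − fixed costs = £3,310,855.80 − £1,135,200 = £2,175,655.80.
So DOL = total CM / EBIT = £3,310,855.80 / £2,175,655.80 = 1.5218.
Operating income changes by 1.5218 × -6.8% = -10.3%.

-10.3%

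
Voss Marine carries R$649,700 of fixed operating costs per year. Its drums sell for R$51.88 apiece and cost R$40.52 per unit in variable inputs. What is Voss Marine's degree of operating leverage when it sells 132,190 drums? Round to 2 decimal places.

1.76

Contribution at this volume is 132,190 × R$11.36 = R$1,501,678.40.
Operating income = contribution − fixed costs = R$1,501,678.40 − R$649,700 = R$851,978.40.
Degree of operating leverage = R$1,501,678.40 / R$851,978.40 = 1.7626.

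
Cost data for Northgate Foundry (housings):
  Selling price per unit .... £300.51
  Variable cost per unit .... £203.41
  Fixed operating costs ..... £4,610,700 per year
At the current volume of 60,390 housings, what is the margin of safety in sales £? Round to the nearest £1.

Unit CM = price − variable cost = £300.51 − £203.41 = £97.10. Break-even units = £4,610,700 ÷ £97.10 = 47,484.04; break-even revenue = 47,484.04 × £300.51 = £14,269,427.98.
Current sales = 60,390 × £300.51 = £18,147,798.90.
Margin of safety = £18,147,798.90 − £14,269,427.98 = £3,878,371.

£3,878,371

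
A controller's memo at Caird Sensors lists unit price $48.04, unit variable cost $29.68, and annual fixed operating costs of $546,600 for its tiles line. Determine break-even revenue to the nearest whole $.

$1,430,210

Contribution margin per unit = $48.04 − $29.68 = $18.36, a CM ratio of $18.36 ÷ $48.04 = 0.3822.
Break-even sales = FC ÷ CM ratio = $546,600 × $48.04 / $18.36 = $1,430,210.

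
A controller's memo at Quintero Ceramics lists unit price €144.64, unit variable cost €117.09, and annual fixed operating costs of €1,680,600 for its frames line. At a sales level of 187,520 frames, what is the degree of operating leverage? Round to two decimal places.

Contribution at this volume is 187,520 × €27.55 = €5,166,176.00.
Subtracting fixed costs: EBIT = €5,166,176.00 − €1,680,600 = €3,485,576.00.
Degree of operating leverage = €5,166,176.00 / €3,485,576.00 = 1.4822.

1.48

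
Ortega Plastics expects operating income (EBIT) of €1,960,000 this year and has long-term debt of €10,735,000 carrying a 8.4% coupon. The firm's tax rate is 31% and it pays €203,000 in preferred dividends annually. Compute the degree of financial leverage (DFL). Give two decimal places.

Interest = €901,740.00.
Preferred dividends grossed up pre-tax: €203,000 / (1 − 0.31) = €294,202.90.
DFL = EBIT ÷ [EBIT − I − D_p/(1−t)] = €1,960,000 ÷ [€1,960,000 − €901,740.00 − €294,202.90] = €1,960,000 ÷ €764,057.10 = 2.5653.

2.57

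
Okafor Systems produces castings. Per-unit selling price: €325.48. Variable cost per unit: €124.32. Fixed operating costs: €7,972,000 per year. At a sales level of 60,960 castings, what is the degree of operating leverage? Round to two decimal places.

Total contribution margin = 60,960 × €201.16 = €12,262,713.60.
Operating income = contribution − fixed costs = €12,262,713.60 − €7,972,000 = €4,290,713.60.
Degree of operating leverage = €12,262,713.60 / €4,290,713.60 = 2.8580.

2.86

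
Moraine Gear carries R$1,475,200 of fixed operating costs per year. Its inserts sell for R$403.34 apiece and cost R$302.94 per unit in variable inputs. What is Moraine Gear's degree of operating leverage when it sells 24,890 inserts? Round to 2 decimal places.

2.44

Contribution at this volume is 24,890 × R$100.40 = R$2,498,956.00.
EBIT = R$2,498,956.00 − R$1,475,200 = R$1,023,756.00.
DOL = contribution ÷ EBIT = R$2,498,956.00 ÷ R$1,023,756.00 = 2.4410.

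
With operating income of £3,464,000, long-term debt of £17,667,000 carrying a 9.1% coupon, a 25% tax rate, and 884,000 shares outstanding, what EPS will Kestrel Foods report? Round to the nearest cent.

Interest = £1,607,697.00, so EBT = £3,464,000 − £1,607,697.00 = £1,856,303.00.
Net income = £1,856,303.00 × (1 − 0.25) = £1,392,227.25.
Per share: £1,392,227.25 / 884,000 shares = £1.57.

£1.57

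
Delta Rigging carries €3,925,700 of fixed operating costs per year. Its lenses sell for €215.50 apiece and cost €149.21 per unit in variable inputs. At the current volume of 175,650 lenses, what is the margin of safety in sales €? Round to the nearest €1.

Each unit contributes €215.50 − €149.21 = €66.29. Break-even units = €3,925,700 ÷ €66.29 = 59,220.09; break-even revenue = 59,220.09 × €215.50 = €12,761,930.16.
Current sales = 175,650 × €215.50 = €37,852,575.00.
Margin of safety = €37,852,575.00 − €12,761,930.16 = €25,090,645.

€25,090,645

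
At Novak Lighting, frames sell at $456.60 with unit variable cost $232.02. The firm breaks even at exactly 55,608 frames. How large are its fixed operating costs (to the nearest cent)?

Each unit contributes $456.60 − $232.02 = $224.58.
Since BE = FC / CM, FC = 55,608 × $224.58 = $12,488,444.64.

$12,488,444.64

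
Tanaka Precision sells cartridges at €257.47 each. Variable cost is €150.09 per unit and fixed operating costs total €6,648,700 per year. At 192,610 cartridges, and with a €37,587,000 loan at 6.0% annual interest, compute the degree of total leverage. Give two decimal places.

At 192,610 units, contribution = 192,610 × €107.38 = €20,682,461.80.
Subtracting fixed costs: EBIT = €20,682,461.80 − €6,648,700 = €14,033,761.80. Interest = €2,255,220.00.
DOL = €20,682,461.80 ÷ €14,033,761.80 = 1.4738; DFL = €14,033,761.80 ÷ €11,778,541.80 = 1.1915.
Combined leverage = 1.4738 × 1.1915 = 1.7560.

1.76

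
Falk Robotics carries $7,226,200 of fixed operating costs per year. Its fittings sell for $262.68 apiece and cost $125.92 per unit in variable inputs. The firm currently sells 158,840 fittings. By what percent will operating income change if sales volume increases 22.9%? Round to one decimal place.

At 158,840 units, contribution = 158,840 × $136.76 = $21,722,958.40.
Subtracting fixed costs: EBIT = $21,722,958.40 − $7,226,200 = $14,496,758.40.
So DOL = total CM / EBIT = $21,722,958.40 / $14,496,758.40 = 1.4985.
Operating income changes by 1.4985 × +22.9% = +34.3%.

+34.3%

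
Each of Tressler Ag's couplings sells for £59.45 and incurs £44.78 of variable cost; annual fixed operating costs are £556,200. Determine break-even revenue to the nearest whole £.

£2,253,994

Contribution margin per unit = £59.45 − £44.78 = £14.67, a CM ratio of £14.67 ÷ £59.45 = 0.2468.
Break-even sales = FC ÷ CM ratio = £556,200 × £59.45 / £14.67 = £2,253,994.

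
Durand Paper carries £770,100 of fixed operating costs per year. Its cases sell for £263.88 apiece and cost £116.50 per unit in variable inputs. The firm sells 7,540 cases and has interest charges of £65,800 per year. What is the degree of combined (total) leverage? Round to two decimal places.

Contribution at this volume is 7,540 × £147.38 = £1,111,245.20.
Subtracting fixed costs: EBIT = £1,111,245.20 − £770,100 = £341,145.20. Interest = £65,800.00.
DOL = £1,111,245.20 ÷ £341,145.20 = 3.2574; DFL = £341,145.20 ÷ £275,345.20 = 1.2390.
Combined leverage = 3.2574 × 1.2390 = 4.0359.

4.04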